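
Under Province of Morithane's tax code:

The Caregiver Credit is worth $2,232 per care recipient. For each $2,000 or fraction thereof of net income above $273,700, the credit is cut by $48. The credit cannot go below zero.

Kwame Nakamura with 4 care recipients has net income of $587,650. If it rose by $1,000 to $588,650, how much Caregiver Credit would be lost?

At $587,650 — base = 4 × $2,232 = $8,928. income exceeds $273,700 by $313,950, which is 157 full-or-partial $2,000 increments; reduction = 157 × $48 = $7,536, leaving $1,392.
At $588,650 — base = 4 × $2,232 = $8,928. income exceeds $273,700 by $314,950, which is 158 full-or-partial $2,000 increments; reduction = 158 × $48 = $7,584, leaving $1,344.
Lost: $1,392 − $1,344 = $48.

$48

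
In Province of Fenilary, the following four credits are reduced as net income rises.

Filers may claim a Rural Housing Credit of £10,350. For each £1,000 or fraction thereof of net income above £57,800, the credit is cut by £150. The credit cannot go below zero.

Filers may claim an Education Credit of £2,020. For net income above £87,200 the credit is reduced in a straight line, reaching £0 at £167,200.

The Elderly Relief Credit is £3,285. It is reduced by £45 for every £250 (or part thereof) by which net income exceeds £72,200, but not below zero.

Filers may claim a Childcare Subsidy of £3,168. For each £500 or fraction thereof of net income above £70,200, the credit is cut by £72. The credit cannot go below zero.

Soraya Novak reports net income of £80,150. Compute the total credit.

Rural Housing Credit: income exceeds £57,800 by £22,350, which is 23 full-or-partial £1,000 increments; reduction = 23 × £150 = £3,450, leaving £6,900.
Education Credit: £80,150 is at or below the £87,200 threshold, so the full £2,020 applies.
Elderly Relief Credit: income exceeds £72,200 by £7,950, which is 32 full-or-partial £250 increments; reduction = 32 × £45 = £1,440, leaving £1,845.
Childcare Subsidy: income exceeds £70,200 by £9,950, which is 20 full-or-partial £500 increments; reduction = 20 × £72 = £1,440, leaving £1,728.
Total: £6,900 + £2,020 + £1,845 + £1,728 = £12,493.

£12,493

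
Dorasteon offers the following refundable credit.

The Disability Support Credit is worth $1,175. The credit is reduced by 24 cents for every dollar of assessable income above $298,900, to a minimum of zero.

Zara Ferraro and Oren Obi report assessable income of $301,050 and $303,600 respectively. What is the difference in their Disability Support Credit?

Zara ($301,050): Disability Support Credit: 24% of the $2,150 excess over $298,900 is $516; credit = $1,175 − $516 = $659.
Oren ($303,600): Disability Support Credit: 24% of the $4,700 excess over $298,900 is $1,128; credit = $1,175 − $1,128 = $47.
Difference: |$659 − $47| = $612.

$612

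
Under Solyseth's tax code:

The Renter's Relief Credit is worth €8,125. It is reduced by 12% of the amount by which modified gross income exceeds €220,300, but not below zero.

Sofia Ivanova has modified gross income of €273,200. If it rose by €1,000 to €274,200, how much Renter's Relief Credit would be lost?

€120

At €273,200 — 12% of the €52,900 excess over €220,300 is €6,348; credit = €8,125 − €6,348 = €1,777.
At €274,200 — 12% of the €53,900 excess over €220,300 is €6,468; credit = €8,125 − €6,468 = €1,657.
Lost: €1,777 − €1,657 = €120.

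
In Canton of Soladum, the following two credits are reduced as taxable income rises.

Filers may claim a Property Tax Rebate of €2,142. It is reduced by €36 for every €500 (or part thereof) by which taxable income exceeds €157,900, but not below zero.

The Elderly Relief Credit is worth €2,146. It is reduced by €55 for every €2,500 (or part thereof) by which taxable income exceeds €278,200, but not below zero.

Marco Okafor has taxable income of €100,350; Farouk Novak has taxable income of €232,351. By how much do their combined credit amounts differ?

Marco (€100,350): Property Tax Rebate: €100,350 is at or below the €157,900 threshold, so the full €2,142 applies. Elderly Relief Credit: €100,350 is at or below the €278,200 threshold, so the full €2,146 applies. total €2,142 + €2,146 = €4,288
Farouk (€232,351): Property Tax Rebate: income exceeds €157,900 by €74,451 → 149 increments × €36 = €5,364 ≥ base, so the credit is €0. Elderly Relief Credit: €232,351 is at or below the €278,200 threshold, so the full €2,146 applies. total €0 + €2,146 = €2,146
Difference: |€4,288 − €2,146| = €2,142.

€2,142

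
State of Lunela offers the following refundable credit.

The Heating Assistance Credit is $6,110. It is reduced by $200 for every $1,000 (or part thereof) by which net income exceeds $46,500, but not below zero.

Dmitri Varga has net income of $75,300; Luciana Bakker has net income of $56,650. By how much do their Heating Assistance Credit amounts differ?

$3,600

Dmitri ($75,300): Heating Assistance Credit: income exceeds $46,500 by $28,800, which is 29 full-or-partial $1,000 increments; reduction = 29 × $200 = $5,800, leaving $310.
Luciana ($56,650): Heating Assistance Credit: income exceeds $46,500 by $10,150, which is 11 full-or-partial $1,000 increments; reduction = 11 × $200 = $2,200, leaving $3,910.
Difference: |$310 − $3,910| = $3,600.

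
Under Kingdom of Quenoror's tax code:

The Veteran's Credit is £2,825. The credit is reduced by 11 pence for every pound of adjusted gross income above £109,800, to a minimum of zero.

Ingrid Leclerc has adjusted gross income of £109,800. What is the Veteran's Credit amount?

Veteran's Credit: £109,800 is at or below the £109,800 threshold, so the full £2,825 applies.

£2,825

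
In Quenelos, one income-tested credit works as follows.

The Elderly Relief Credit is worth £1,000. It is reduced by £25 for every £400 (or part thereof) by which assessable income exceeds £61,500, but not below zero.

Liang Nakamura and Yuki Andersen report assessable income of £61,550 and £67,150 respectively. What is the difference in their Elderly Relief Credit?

Liang (£61,550): Elderly Relief Credit: income exceeds £61,500 by £50, which is 1 full-or-partial £400 increment; reduction = 1 × £25 = £25, leaving £975.
Yuki (£67,150): Elderly Relief Credit: income exceeds £61,500 by £5,650, which is 15 full-or-partial £400 increments; reduction = 15 × £25 = £375, leaving £625.
Difference: |£975 − £625| = £350.

£350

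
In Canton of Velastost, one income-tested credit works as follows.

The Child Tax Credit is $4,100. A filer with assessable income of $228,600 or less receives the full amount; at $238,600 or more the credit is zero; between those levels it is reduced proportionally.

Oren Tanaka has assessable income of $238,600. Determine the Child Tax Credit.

Child Tax Credit: $238,600 is at or above $238,600, so the credit is $0.

$0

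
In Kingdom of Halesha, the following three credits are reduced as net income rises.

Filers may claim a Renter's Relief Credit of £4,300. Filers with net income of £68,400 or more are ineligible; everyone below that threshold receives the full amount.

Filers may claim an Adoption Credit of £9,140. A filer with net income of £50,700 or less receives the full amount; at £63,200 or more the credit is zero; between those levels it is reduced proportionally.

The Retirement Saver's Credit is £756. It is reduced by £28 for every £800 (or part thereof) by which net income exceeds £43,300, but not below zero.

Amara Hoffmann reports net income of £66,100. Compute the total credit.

£4,300

Renter's Relief Credit: £66,100 is below the £68,400 cutoff, so the full £4,300 applies.
Adoption Credit: £66,100 is at or above £63,200, so the credit is £0.
Retirement Saver's Credit: income exceeds £43,300 by £22,800 → 29 increments × £28 = £812 ≥ base, so the credit is £0.
Total: £4,300 + £0 + £0 = £4,300.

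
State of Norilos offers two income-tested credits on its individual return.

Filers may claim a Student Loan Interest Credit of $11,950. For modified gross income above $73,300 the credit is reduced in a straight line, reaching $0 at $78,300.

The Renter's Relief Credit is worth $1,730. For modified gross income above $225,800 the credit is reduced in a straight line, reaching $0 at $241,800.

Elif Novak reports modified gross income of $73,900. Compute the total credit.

$12,246

Student Loan Interest Credit: $73,900 is $600 into a $5,000 phase-out range, leaving 4,400/5,000 of the credit: $11,950 × 4,400/5,000 = $10,516.
Renter's Relief Credit: $73,900 is at or below the $225,800 threshold, so the full $1,730 applies.
Total: $10,516 + $1,730 = $12,246.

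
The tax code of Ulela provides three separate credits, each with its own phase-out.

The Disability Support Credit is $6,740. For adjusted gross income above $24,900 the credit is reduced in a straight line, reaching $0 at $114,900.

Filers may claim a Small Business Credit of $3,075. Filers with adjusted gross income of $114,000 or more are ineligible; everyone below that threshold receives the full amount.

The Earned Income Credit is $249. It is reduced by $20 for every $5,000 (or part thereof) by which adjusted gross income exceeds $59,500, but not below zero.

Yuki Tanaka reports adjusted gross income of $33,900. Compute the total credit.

Disability Support Credit: $33,900 is $9,000 into a $90,000 phase-out range, leaving 81,000/90,000 of the credit: $6,740 × 81,000/90,000 = $6,066.
Small Business Credit: $33,900 is below the $114,000 cutoff, so the full $3,075 applies.
Earned Income Credit: $33,900 is at or below the $59,500 threshold, so the full $249 applies.
Total: $6,066 + $3,075 + $249 = $9,390.

$9,390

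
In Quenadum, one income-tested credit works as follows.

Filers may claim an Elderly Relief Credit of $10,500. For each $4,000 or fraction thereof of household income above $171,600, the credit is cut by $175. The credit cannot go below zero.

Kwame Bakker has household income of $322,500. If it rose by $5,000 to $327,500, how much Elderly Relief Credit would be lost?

At $322,500 — income exceeds $171,600 by $150,900, which is 38 full-or-partial $4,000 increments; reduction = 38 × $175 = $6,650, leaving $3,850.
At $327,500 — income exceeds $171,600 by $155,900, which is 39 full-or-partial $4,000 increments; reduction = 39 × $175 = $6,825, leaving $3,675.
Lost: $3,850 − $3,675 = $175.

$175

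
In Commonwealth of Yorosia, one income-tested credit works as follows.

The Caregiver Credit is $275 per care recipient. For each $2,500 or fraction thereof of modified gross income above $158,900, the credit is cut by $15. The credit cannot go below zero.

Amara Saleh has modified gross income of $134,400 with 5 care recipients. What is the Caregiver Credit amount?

Caregiver Credit: base = 5 × $275 = $1,375. $134,400 is at or below the $158,900 threshold, so the full $1,375 applies.

$1,375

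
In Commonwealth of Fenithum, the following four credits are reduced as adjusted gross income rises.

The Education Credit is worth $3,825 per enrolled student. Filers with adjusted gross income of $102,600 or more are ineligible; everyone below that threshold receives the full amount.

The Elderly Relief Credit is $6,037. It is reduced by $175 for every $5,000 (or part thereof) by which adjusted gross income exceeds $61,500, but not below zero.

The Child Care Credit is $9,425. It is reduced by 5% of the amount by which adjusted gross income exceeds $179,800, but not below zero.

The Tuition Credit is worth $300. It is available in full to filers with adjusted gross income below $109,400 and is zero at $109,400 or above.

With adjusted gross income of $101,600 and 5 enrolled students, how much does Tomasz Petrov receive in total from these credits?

$33,312

Education Credit: base = 5 × $3,825 = $19,125. $101,600 is below the $102,600 cutoff, so the full $19,125 applies.
Elderly Relief Credit: income exceeds $61,500 by $40,100, which is 9 full-or-partial $5,000 increments; reduction = 9 × $175 = $1,575, leaving $4,462.
Child Care Credit: $101,600 is at or below the $179,800 threshold, so the full $9,425 applies.
Tuition Credit: $101,600 is below the $109,400 cutoff, so the full $300 applies.
Total: $19,125 + $4,462 + $9,425 + $300 = $33,312.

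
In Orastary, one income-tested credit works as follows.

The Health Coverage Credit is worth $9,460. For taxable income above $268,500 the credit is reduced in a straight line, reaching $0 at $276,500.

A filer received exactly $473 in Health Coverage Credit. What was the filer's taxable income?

$276,100

$473 is 473/9,460 of the full $9,460, so 8,987/9,460 of the $8,000 range has been used: income = $268,500 + $8,000 × 8,987/9,460 = $276,100.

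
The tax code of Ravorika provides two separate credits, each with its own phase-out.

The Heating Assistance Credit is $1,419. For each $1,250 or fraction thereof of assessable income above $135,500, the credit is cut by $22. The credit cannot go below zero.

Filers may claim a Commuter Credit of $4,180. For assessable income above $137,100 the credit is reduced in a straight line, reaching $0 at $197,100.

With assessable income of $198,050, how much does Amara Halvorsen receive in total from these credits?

$297

Heating Assistance Credit: income exceeds $135,500 by $62,550, which is 51 full-or-partial $1,250 increments; reduction = 51 × $22 = $1,122, leaving $297.
Commuter Credit: $198,050 is at or above $197,100, so the credit is $0.
Total: $297 + $0 = $297.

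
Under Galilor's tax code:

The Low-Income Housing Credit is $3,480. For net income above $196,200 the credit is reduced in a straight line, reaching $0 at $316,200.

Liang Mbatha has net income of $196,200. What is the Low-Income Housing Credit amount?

$3,480

Low-Income Housing Credit: $196,200 is at or below the $196,200 threshold, so the full $3,480 applies.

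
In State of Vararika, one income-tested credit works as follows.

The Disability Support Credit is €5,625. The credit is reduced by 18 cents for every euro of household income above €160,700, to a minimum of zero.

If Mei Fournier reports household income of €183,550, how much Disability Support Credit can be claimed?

Disability Support Credit: 18% of the €22,850 excess over €160,700 is €4,113; credit = €5,625 − €4,113 = €1,512.

€1,512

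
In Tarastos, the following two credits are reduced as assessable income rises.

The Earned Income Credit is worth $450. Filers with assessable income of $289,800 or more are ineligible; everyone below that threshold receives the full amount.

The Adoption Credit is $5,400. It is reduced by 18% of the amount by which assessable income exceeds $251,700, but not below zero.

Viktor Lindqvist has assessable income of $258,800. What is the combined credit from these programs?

Earned Income Credit: $258,800 is below the $289,800 cutoff, so the full $450 applies.
Adoption Credit: 18% of the $7,100 excess over $251,700 is $1,278; credit = $5,400 − $1,278 = $4,122.
Total: $450 + $4,122 = $4,572.

$4,572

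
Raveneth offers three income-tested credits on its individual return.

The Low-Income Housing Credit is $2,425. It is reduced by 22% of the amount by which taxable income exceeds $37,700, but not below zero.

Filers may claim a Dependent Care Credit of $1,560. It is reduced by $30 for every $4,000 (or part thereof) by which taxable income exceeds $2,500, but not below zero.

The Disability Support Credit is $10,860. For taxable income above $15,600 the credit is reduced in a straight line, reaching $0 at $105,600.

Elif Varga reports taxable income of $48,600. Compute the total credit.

$8,105

Low-Income Housing Credit: 22% of the $10,900 excess over $37,700 is $2,398; credit = $2,425 − $2,398 = $27.
Dependent Care Credit: income exceeds $2,500 by $46,100, which is 12 full-or-partial $4,000 increments; reduction = 12 × $30 = $360, leaving $1,200.
Disability Support Credit: $48,600 is $33,000 into a $90,000 phase-out range, leaving 57,000/90,000 of the credit: $10,860 × 57,000/90,000 = $6,878.
Total: $27 + $1,200 + $6,878 = $8,105.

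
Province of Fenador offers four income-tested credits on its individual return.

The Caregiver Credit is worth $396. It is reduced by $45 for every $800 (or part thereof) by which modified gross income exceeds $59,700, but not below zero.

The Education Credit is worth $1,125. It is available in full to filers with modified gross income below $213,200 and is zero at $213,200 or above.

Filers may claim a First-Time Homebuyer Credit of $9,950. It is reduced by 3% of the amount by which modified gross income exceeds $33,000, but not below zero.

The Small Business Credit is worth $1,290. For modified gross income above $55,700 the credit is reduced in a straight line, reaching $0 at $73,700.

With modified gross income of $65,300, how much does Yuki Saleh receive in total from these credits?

$10,789

Caregiver Credit: income exceeds $59,700 by $5,600, which is 7 full-or-partial $800 increments; reduction = 7 × $45 = $315, leaving $81.
Education Credit: $65,300 is below the $213,200 cutoff, so the full $1,125 applies.
First-Time Homebuyer Credit: 3% of the $32,300 excess over $33,000 is $969; credit = $9,950 − $969 = $8,981.
Small Business Credit: $65,300 is $9,600 into a $18,000 phase-out range, leaving 8,400/18,000 of the credit: $1,290 × 8,400/18,000 = $602.
Total: $81 + $1,125 + $8,981 + $602 = $10,789.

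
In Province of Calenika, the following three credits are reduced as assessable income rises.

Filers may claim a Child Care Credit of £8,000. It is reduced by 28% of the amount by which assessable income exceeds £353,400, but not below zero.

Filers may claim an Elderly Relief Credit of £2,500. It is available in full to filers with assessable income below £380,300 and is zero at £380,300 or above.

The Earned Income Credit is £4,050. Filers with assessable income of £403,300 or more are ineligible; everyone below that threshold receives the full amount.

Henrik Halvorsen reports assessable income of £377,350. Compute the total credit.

Child Care Credit: 28% of the £23,950 excess over £353,400 is £6,706; credit = £8,000 − £6,706 = £1,294.
Elderly Relief Credit: £377,350 is below the £380,300 cutoff, so the full £2,500 applies.
Earned Income Credit: £377,350 is below the £403,300 cutoff, so the full £4,050 applies.
Total: £1,294 + £2,500 + £4,050 = £7,844.

£7,844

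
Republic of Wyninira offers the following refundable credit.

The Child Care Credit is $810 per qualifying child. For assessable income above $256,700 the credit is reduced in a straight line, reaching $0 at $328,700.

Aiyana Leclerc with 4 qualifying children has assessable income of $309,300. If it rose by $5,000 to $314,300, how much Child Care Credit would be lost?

$225

At $309,300 — base = 4 × $810 = $3,240. $309,300 is $52,600 into a $72,000 phase-out range, leaving 19,400/72,000 of the credit: $3,240 × 19,400/72,000 = $873.
At $314,300 — base = 4 × $810 = $3,240. $314,300 is $57,600 into a $72,000 phase-out range, leaving 14,400/72,000 of the credit: $3,240 × 14,400/72,000 = $648.
Lost: $873 − $648 = $225.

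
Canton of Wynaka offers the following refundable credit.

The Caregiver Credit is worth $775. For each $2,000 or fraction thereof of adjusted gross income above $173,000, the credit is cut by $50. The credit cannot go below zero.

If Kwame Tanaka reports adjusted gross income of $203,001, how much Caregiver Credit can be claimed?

Caregiver Credit: income exceeds $173,000 by $30,001 → 16 increments × $50 = $800 ≥ base, so the credit is $0.

$0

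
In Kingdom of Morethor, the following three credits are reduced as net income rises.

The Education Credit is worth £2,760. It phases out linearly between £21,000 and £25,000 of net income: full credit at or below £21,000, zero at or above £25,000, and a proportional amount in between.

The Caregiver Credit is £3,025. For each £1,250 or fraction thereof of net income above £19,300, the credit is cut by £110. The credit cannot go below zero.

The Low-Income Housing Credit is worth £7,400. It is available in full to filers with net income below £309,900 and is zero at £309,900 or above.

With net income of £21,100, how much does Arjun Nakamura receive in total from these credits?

£12,896

Education Credit: £21,100 is £100 into a £4,000 phase-out range, leaving 3,900/4,000 of the credit: £2,760 × 3,900/4,000 = £2,691.
Caregiver Credit: income exceeds £19,300 by £1,800, which is 2 full-or-partial £1,250 increments; reduction = 2 × £110 = £220, leaving £2,805.
Low-Income Housing Credit: £21,100 is below the £309,900 cutoff, so the full £7,400 applies.
Total: £2,691 + £2,805 + £7,400 = £12,896.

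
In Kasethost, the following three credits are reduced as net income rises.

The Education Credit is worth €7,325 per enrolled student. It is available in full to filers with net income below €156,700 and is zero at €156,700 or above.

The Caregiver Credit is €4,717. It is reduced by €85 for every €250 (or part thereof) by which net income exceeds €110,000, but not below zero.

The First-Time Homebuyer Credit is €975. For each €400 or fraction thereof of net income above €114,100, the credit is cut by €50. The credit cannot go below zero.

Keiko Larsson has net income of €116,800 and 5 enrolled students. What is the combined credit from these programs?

Education Credit: base = 5 × €7,325 = €36,625. €116,800 is below the €156,700 cutoff, so the full €36,625 applies.
Caregiver Credit: income exceeds €110,000 by €6,800, which is 28 full-or-partial €250 increments; reduction = 28 × €85 = €2,380, leaving €2,337.
First-Time Homebuyer Credit: income exceeds €114,100 by €2,700, which is 7 full-or-partial €400 increments; reduction = 7 × €50 = €350, leaving €625.
Total: €36,625 + €2,337 + €625 = €39,587.

€39,587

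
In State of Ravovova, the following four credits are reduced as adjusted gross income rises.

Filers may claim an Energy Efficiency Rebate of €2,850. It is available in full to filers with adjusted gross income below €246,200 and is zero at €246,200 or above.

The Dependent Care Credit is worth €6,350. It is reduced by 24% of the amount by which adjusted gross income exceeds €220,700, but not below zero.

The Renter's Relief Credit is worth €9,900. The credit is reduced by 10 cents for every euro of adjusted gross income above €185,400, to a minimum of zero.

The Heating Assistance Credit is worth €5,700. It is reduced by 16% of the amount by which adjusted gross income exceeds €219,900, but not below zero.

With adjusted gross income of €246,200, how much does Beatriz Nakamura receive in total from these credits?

€5,542

Energy Efficiency Rebate: €246,200 meets or exceeds the €246,200 cutoff, so the credit is €0.
Dependent Care Credit: 24% of the €25,500 excess over €220,700 is €6,120; credit = €6,350 − €6,120 = €230.
Renter's Relief Credit: 10% of the €60,800 excess over €185,400 is €6,080; credit = €9,900 − €6,080 = €3,820.
Heating Assistance Credit: 16% of the €26,300 excess over €219,900 is €4,208; credit = €5,700 − €4,208 = €1,492.
Total: €0 + €230 + €3,820 + €1,492 = €5,542.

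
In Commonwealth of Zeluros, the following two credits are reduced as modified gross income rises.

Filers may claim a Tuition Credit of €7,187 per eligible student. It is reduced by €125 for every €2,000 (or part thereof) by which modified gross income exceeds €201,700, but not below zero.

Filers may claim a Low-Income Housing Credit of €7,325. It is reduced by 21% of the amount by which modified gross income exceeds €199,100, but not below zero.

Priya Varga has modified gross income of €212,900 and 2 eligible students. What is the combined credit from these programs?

€18,051

Tuition Credit: base = 2 × €7,187 = €14,374. income exceeds €201,700 by €11,200, which is 6 full-or-partial €2,000 increments; reduction = 6 × €125 = €750, leaving €13,624.
Low-Income Housing Credit: 21% of the €13,800 excess over €199,100 is €2,898; credit = €7,325 − €2,898 = €4,427.
Total: €13,624 + €4,427 = €18,051.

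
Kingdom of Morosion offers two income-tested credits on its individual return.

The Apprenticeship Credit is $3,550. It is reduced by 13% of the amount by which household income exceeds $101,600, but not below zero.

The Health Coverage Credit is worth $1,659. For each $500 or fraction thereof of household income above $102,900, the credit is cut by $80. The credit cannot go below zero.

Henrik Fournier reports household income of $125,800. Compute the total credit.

$404

Apprenticeship Credit: 13% of the $24,200 excess over $101,600 is $3,146; credit = $3,550 − $3,146 = $404.
Health Coverage Credit: income exceeds $102,900 by $22,900 → 46 increments × $80 = $3,680 ≥ base, so the credit is $0.
Total: $404 + $0 = $404.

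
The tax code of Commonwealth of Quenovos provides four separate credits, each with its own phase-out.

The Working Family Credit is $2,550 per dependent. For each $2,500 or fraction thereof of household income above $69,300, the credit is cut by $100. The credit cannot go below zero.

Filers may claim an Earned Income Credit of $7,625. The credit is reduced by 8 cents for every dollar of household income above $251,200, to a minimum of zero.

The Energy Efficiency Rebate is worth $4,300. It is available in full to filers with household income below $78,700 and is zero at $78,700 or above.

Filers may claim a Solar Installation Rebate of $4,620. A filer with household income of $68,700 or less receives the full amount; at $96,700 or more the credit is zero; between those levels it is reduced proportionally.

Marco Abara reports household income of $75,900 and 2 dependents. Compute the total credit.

$20,157

Working Family Credit: base = 2 × $2,550 = $5,100. income exceeds $69,300 by $6,600, which is 3 full-or-partial $2,500 increments; reduction = 3 × $100 = $300, leaving $4,800.
Earned Income Credit: $75,900 is at or below the $251,200 threshold, so the full $7,625 applies.
Energy Efficiency Rebate: $75,900 is below the $78,700 cutoff, so the full $4,300 applies.
Solar Installation Rebate: $75,900 is $7,200 into a $28,000 phase-out range, leaving 20,800/28,000 of the credit: $4,620 × 20,800/28,000 = $3,432.
Total: $4,800 + $7,625 + $4,300 + $3,432 = $20,157.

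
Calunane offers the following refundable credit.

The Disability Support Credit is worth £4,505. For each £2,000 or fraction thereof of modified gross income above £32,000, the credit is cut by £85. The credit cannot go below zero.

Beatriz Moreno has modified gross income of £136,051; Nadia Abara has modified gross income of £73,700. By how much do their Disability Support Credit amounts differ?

£2,720

Beatriz (£136,051): Disability Support Credit: income exceeds £32,000 by £104,051 → 53 increments × £85 = £4,505 ≥ base, so the credit is £0.
Nadia (£73,700): Disability Support Credit: income exceeds £32,000 by £41,700, which is 21 full-or-partial £2,000 increments; reduction = 21 × £85 = £1,785, leaving £2,720.
Difference: |£0 − £2,720| = £2,720.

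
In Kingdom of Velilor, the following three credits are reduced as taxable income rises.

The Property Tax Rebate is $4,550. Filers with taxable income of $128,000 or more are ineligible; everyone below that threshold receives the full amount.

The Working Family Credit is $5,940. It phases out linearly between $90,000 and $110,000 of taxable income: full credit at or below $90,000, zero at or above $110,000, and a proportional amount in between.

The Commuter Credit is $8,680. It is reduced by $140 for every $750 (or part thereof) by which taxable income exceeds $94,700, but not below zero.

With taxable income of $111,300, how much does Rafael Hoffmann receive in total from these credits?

$10,010

Property Tax Rebate: $111,300 is below the $128,000 cutoff, so the full $4,550 applies.
Working Family Credit: $111,300 is at or above $110,000, so the credit is $0.
Commuter Credit: income exceeds $94,700 by $16,600, which is 23 full-or-partial $750 increments; reduction = 23 × $140 = $3,220, leaving $5,460.
Total: $4,550 + $0 + $5,460 = $10,010.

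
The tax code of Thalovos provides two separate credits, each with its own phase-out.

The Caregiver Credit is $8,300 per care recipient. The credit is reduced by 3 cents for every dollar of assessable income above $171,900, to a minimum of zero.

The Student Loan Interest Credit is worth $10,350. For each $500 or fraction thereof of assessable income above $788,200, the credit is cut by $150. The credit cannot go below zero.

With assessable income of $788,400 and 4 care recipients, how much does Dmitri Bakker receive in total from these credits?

$24,905

Caregiver Credit: base = 4 × $8,300 = $33,200. 3% of the $616,500 excess over $171,900 is $18,495; credit = $33,200 − $18,495 = $14,705.
Student Loan Interest Credit: income exceeds $788,200 by $200, which is 1 full-or-partial $500 increment; reduction = 1 × $150 = $150, leaving $10,200.
Total: $14,705 + $10,200 = $24,905.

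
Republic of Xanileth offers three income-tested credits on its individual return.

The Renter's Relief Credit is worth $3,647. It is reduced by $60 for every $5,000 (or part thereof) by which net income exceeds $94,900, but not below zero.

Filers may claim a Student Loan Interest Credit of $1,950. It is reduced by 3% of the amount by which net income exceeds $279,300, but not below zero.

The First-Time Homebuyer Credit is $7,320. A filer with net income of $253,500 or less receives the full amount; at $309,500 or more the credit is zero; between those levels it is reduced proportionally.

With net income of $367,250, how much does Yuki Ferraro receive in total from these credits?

$347

Renter's Relief Credit: income exceeds $94,900 by $272,350, which is 55 full-or-partial $5,000 increments; reduction = 55 × $60 = $3,300, leaving $347.
Student Loan Interest Credit: 3% of the $87,950 excess over $279,300 is $2,638.50 ≥ base, so the credit is $0.
First-Time Homebuyer Credit: $367,250 is at or above $309,500, so the credit is $0.
Total: $347 + $0 + $0 = $347.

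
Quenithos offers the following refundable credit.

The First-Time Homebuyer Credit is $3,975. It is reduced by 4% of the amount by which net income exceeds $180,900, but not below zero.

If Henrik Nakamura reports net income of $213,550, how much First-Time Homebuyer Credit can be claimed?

$2,669

First-Time Homebuyer Credit: 4% of the $32,650 excess over $180,900 is $1,306; credit = $3,975 − $1,306 = $2,669.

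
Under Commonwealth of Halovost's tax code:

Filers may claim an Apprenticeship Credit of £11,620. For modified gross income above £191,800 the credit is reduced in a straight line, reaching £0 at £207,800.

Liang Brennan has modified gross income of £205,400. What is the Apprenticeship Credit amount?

Apprenticeship Credit: £205,400 is £13,600 into a £16,000 phase-out range, leaving 2,400/16,000 of the credit: £11,620 × 2,400/16,000 = £1,743.

£1,743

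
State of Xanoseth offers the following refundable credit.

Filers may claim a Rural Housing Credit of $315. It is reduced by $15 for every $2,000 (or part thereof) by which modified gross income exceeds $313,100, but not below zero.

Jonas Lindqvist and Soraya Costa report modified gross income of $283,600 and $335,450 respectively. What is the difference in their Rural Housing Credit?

Jonas ($283,600): Rural Housing Credit: $283,600 is at or below the $313,100 threshold, so the full $315 applies.
Soraya ($335,450): Rural Housing Credit: income exceeds $313,100 by $22,350, which is 12 full-or-partial $2,000 increments; reduction = 12 × $15 = $180, leaving $135.
Difference: |$315 − $135| = $180.

$180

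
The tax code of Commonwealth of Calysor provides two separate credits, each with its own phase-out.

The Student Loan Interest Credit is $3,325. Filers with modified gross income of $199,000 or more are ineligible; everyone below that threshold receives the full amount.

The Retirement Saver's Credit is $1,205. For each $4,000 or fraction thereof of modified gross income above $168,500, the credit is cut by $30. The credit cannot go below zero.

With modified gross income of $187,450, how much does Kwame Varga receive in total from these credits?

$4,380

Student Loan Interest Credit: $187,450 is below the $199,000 cutoff, so the full $3,325 applies.
Retirement Saver's Credit: income exceeds $168,500 by $18,950, which is 5 full-or-partial $4,000 increments; reduction = 5 × $30 = $150, leaving $1,055.
Total: $3,325 + $1,055 = $4,380.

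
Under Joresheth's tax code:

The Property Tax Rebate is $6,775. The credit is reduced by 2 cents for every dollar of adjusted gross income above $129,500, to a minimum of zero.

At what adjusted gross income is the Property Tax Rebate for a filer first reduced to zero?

$468,250

The credit falls by 2% of each dollar above $129,500, so it reaches zero when the excess is $6,775 / 2% = $338,750: income = $129,500 + $338,750 = $468,250.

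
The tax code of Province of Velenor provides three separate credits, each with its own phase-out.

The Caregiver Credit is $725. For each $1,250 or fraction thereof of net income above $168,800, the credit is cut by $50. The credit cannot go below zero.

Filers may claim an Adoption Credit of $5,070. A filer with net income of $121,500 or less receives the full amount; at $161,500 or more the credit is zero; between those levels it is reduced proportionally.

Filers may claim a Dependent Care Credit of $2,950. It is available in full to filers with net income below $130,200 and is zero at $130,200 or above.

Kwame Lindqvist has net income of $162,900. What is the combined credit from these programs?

Caregiver Credit: $162,900 is at or below the $168,800 threshold, so the full $725 applies.
Adoption Credit: $162,900 is at or above $161,500, so the credit is $0.
Dependent Care Credit: $162,900 meets or exceeds the $130,200 cutoff, so the credit is $0.
Total: $725 + $0 + $0 = $725.

$725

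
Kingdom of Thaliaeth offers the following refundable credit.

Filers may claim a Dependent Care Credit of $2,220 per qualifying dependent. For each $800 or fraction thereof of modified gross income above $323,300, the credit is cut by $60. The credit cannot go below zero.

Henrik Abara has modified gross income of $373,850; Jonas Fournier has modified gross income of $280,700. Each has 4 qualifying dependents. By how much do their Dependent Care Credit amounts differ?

$3,840

Henrik ($373,850): Dependent Care Credit: base = 4 × $2,220 = $8,880. income exceeds $323,300 by $50,550, which is 64 full-or-partial $800 increments; reduction = 64 × $60 = $3,840, leaving $5,040.
Jonas ($280,700): Dependent Care Credit: base = 4 × $2,220 = $8,880. $280,700 is at or below the $323,300 threshold, so the full $8,880 applies.
Difference: |$5,040 − $8,880| = $3,840.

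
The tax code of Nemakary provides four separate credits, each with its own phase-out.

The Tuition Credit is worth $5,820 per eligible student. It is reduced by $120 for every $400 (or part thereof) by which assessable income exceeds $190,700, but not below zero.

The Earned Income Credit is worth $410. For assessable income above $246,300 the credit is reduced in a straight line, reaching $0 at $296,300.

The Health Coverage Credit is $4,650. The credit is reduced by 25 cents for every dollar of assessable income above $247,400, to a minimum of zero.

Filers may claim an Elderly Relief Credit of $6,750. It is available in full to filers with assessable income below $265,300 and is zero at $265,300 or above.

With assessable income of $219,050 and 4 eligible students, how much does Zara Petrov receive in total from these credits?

$26,570

Tuition Credit: base = 4 × $5,820 = $23,280. income exceeds $190,700 by $28,350, which is 71 full-or-partial $400 increments; reduction = 71 × $120 = $8,520, leaving $14,760.
Earned Income Credit: $219,050 is at or below the $246,300 threshold, so the full $410 applies.
Health Coverage Credit: $219,050 is at or below the $247,400 threshold, so the full $4,650 applies.
Elderly Relief Credit: $219,050 is below the $265,300 cutoff, so the full $6,750 applies.
Total: $14,760 + $410 + $4,650 + $6,750 = $26,570.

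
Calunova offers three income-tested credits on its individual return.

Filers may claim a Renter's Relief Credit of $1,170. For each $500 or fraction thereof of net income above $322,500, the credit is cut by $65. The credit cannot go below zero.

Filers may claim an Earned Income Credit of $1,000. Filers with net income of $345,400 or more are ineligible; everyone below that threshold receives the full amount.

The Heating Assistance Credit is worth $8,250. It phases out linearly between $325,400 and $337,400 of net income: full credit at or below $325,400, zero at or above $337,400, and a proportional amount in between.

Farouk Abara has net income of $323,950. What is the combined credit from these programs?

Renter's Relief Credit: income exceeds $322,500 by $1,450, which is 3 full-or-partial $500 increments; reduction = 3 × $65 = $195, leaving $975.
Earned Income Credit: $323,950 is below the $345,400 cutoff, so the full $1,000 applies.
Heating Assistance Credit: $323,950 is at or below the $325,400 threshold, so the full $8,250 applies.
Total: $975 + $1,000 + $8,250 = $10,225.

$10,225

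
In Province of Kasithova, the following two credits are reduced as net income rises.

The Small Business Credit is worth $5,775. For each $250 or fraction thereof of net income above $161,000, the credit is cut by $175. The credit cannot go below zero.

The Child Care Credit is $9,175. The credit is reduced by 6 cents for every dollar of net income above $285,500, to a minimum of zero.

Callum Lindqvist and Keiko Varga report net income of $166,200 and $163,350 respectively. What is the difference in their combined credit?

Callum ($166,200): Small Business Credit: income exceeds $161,000 by $5,200, which is 21 full-or-partial $250 increments; reduction = 21 × $175 = $3,675, leaving $2,100. Child Care Credit: $166,200 is at or below the $285,500 threshold, so the full $9,175 applies. total $2,100 + $9,175 = $11,275
Keiko ($163,350): Small Business Credit: income exceeds $161,000 by $2,350, which is 10 full-or-partial $250 increments; reduction = 10 × $175 = $1,750, leaving $4,025. Child Care Credit: $163,350 is at or below the $285,500 threshold, so the full $9,175 applies. total $4,025 + $9,175 = $13,200
Difference: |$11,275 − $13,200| = $1,925.

$1,925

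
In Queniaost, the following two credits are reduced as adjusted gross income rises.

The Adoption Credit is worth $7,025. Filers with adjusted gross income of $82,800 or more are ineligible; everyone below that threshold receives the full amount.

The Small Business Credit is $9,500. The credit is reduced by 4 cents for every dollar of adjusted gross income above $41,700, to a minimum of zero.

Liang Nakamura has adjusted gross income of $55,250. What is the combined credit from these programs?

$15,983

Adoption Credit: $55,250 is below the $82,800 cutoff, so the full $7,025 applies.
Small Business Credit: 4% of the $13,550 excess over $41,700 is $542; credit = $9,500 − $542 = $8,958.
Total: $7,025 + $8,958 = $15,983.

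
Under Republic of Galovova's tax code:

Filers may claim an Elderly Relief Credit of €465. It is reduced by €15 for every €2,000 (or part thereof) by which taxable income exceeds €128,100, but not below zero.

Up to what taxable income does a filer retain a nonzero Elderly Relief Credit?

After 30 increments the reduction is 30 × €15 = €450, leaving €15; one more increment wipes it out. Increment 30 ends at excess 30 × €2,000 = €60,000, so the highest qualifying income is €128,100 + €60,000 = €188,100.

€188,100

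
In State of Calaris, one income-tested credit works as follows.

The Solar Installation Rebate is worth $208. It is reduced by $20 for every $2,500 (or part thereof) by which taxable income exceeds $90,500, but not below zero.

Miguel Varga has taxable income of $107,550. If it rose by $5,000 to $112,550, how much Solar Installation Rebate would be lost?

At $107,550 — income exceeds $90,500 by $17,050, which is 7 full-or-partial $2,500 increments; reduction = 7 × $20 = $140, leaving $68.
At $112,550 — income exceeds $90,500 by $22,050, which is 9 full-or-partial $2,500 increments; reduction = 9 × $20 = $180, leaving $28.
Lost: $68 − $28 = $40.

$40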